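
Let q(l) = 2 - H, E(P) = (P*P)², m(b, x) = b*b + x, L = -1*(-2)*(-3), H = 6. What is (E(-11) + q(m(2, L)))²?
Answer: 214241769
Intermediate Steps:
L = -6 (L = 2*(-3) = -6)
m(b, x) = x + b² (m(b, x) = b² + x = x + b²)
E(P) = P⁴ (E(P) = (P²)² = P⁴)
q(l) = -4 (q(l) = 2 - 1*6 = 2 - 6 = -4)
(E(-11) + q(m(2, L)))² = ((-11)⁴ - 4)² = (14641 - 4)² = 14637² = 214241769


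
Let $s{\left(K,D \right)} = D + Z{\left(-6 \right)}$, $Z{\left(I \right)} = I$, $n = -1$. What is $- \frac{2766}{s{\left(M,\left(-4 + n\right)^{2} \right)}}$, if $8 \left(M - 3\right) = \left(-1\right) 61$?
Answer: $- \frac{2766}{19} \approx -145.58$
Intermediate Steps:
$M = - \frac{37}{8}$ ($M = 3 + \frac{\left(-1\right) 61}{8} = 3 + \frac{1}{8} \left(-61\right) = 3 - \frac{61}{8} = - \frac{37}{8} \approx -4.625$)
$s{\left(K,D \right)} = -6 + D$ ($s{\left(K,D \right)} = D - 6 = -6 + D$)
$- \frac{2766}{s{\left(M,\left(-4 + n\right)^{2} \right)}} = - \frac{2766}{-6 + \left(-4 - 1\right)^{2}} = - \frac{2766}{-6 + \left(-5\right)^{2}} = - \frac{2766}{-6 + 25} = - \frac{2766}{19}$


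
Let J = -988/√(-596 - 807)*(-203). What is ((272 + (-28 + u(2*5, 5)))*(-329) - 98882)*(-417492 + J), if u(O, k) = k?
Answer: 75483806076 + 1576633604*I*√1403/61 ≈ 7.5484e+10 + 9.6812e+8*I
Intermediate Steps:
J = -200564*I*√1403/1403 (J = -988*(-I*√1403/1403)*(-203) = -(-988)*I*√1403/1403*(-203) = (988*I*√1403/1403)*(-203) = -200564*I*√1403/1403 ≈ -5354.6*I)
((272 + (-28 + u(2*5, 5)))*(-329) - 98882)*(-417492 + J) = ((272 + (-28 + 5))*(-329) - 98882)*(-417492 - 200564*I*√1403/1403) = ((272 - 23)*(-329) - 98882)*(-417492 - 200564*I*√1403/1403) = (249*(-329) - 98882)*(-417492 - 200564*I*√1403/1403) = (-81921 - 98882)*(-417492 - 200564*I*√1403/1403) = -180803*(-417492 - 200564*I*√1403/1403) = 75483806076 + 1576633604*I*√1403/61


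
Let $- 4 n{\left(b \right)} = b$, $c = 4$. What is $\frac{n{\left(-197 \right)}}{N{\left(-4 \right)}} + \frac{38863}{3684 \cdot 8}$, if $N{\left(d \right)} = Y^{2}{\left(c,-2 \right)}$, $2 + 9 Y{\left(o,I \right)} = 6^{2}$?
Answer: $\frac{40624201}{8517408} \approx 4.7695$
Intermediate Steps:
$n{\left(b \right)} = - \frac{b}{4}$
$Y{\left(o,I \right)} = \frac{34}{9}$ ($Y{\left(o,I \right)} = - \frac{2}{9} + \frac{6^{2}}{9} = - \frac{2}{9} + \frac{1}{9} \cdot 36 = - \frac{2}{9} + 4 = \frac{34}{9}$)
$N{\left(d \right)} = \frac{1156}{81}$ ($N{\left(d \right)} = \left(\frac{34}{9}\right)^{2} = \frac{1156}{81}$)
$\frac{n{\left(-197 \right)}}{N{\left(-4 \right)}} + \frac{38863}{3684 \cdot 8} = \frac{\left(- \frac{1}{4}\right) \left(-197\right)}{\frac{1156}{81}} + \frac{38863}{3684 \cdot 8} = \frac{197}{4} \cdot \frac{81}{1156} + \frac{38863}{29472} = \frac{15957}{4624} + 38863 \cdot \frac{1}{29472} = \frac{15957}{4624} + \frac{38863}{29472} = \frac{40624201}{8517408}$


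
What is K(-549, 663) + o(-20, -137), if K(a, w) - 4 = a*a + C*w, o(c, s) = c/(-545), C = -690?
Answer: -17011081/109 ≈ -1.5607e+5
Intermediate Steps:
o(c, s) = -c/545 (o(c, s) = c*(-1/545) = -c/545)
K(a, w) = 4 + a² - 690*w (K(a, w) = 4 + (a*a - 690*w) = 4 + (a² - 690*w) = 4 + a² - 690*w)
K(-549, 663) + o(-20, -137) = (4 + (-549)² - 690*663) - 1/545*(-20) = (4 + 301401 - 457470) + 4/109 = -156065 + 4/109 = -17011081/109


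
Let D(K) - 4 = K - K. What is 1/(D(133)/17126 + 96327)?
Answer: 8563/824848103 ≈ 1.0381e-5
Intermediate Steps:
D(K) = 4 (D(K) = 4 + (K - K) = 4 + 0 = 4)
1/(D(133)/17126 + 96327) = 1/(4/17126 + 96327) = 1/(4*(1/17126) + 96327) = 1/(2/8563 + 96327) = 1/(824848103/8563) = 8563/824848103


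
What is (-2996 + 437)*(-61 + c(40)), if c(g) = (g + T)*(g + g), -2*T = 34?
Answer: -4552461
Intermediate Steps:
T = -17 (T = -½*34 = -17)
c(g) = 2*g*(-17 + g) (c(g) = (g - 17)*(g + g) = (-17 + g)*(2*g) = 2*g*(-17 + g))
(-2996 + 437)*(-61 + c(40)) = (-2996 + 437)*(-61 + 2*40*(-17 + 40)) = -2559*(-61 + 2*40*23) = -2559*(-61 + 1840) = -2559*1779 = -4552461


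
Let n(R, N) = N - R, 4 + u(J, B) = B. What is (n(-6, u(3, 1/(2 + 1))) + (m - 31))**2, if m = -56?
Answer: 64516/9 ≈ 7168.4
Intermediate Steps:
u(J, B) = -4 + B
(n(-6, u(3, 1/(2 + 1))) + (m - 31))**2 = (((-4 + 1/(2 + 1)) - 1*(-6)) + (-56 - 31))**2 = (((-4 + 1/3) + 6) - 87)**2 = ((-11/3 + 6) - 87)**2 = (7/3 - 87)**2 = (-254/3)**2 = 64516/9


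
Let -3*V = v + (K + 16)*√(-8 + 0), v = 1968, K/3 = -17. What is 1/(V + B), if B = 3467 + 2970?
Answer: 52029/300789449 - 210*I*√2/300789449 ≈ 0.00017297 - 9.8735e-7*I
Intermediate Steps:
K = -51 (K = 3*(-17) = -51)
B = 6437
V = -656 + 70*I*√2/3 (V = -(1968 + (-51 + 16)*√(-8 + 0))/3 = -(1968 - 70*I*√2)/3 = -656 + 70*I*√2/3 ≈ -656.0 + 32.998*I)
1/(V + B) = 1/((-656 + 70*I*√2/3) + 6437) = 1/(5781 + 70*I*√2/3)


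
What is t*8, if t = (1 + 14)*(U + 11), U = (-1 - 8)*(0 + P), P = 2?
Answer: -840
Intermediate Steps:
U = -18 (U = (-1 - 8)*(0 + 2) = -9*2 = -18)
t = -105 (t = (1 + 14)*(-18 + 11) = 15*(-7) = -105)
t*8 = -105*8 = -840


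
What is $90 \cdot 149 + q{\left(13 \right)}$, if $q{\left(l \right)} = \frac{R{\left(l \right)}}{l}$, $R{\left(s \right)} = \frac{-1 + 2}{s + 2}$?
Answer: $\frac{2614951}{195} \approx 13410.0$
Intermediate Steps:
$R{\left(s \right)} = \frac{1}{2 + s}$ ($R{\left(s \right)} = 1 \frac{1}{2 + s} = \frac{1}{2 + s}$)
$q{\left(l \right)} = \frac{1}{l \left(2 + l\right)}$ ($q{\left(l \right)} = \frac{1}{\left(2 + l\right) l} = \frac{1}{l \left(2 + l\right)}$)
$90 \cdot 149 + q{\left(13 \right)} = 90 \cdot 149 + \frac{1}{13 \left(2 + 13\right)} = 13410 + \frac{1}{13 \cdot 15} = 13410 + \frac{1}{13} \cdot \frac{1}{15} = 13410 + \frac{1}{195} = \frac{2614951}{195}$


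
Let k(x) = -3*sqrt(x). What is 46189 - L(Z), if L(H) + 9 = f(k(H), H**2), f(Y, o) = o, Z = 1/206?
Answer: 1960458327/42436 ≈ 46198.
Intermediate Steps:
Z = 1/206 ≈ 0.0048544
L(H) = -9 + H**2
46189 - L(Z) = 46189 - (-9 + (1/206)**2) = 46189 - (-9 + 1/42436) = 46189 - 1*(-381923/42436) = 46189 + 381923/42436 = 1960458327/42436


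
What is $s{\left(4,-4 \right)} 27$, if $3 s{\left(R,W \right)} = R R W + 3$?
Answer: $-549$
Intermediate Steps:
$s{\left(R,W \right)} = 1 + \frac{W R^{2}}{3}$ ($s{\left(R,W \right)} = \frac{R R W + 3}{3} = \frac{R^{2} W + 3}{3} = \frac{W R^{2} + 3}{3} = \frac{3 + W R^{2}}{3} = 1 + \frac{W R^{2}}{3}$)
$s{\left(4,-4 \right)} 27 = \left(1 + \frac{1}{3} \left(-4\right) 4^{2}\right) 27 = \left(1 + \frac{1}{3} \left(-4\right) 16\right) 27 = \left(1 - \frac{64}{3}\right) 27 = \left(- \frac{61}{3}\right) 27 = -549$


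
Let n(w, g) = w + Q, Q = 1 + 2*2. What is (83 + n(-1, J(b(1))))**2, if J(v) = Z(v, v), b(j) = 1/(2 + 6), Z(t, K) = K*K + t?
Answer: 7569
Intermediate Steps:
Z(t, K) = t + K**2 (Z(t, K) = K**2 + t = t + K**2)
b(j) = 1/8
Q = 5 (Q = 1 + 4 = 5)
J(v) = v + v**2
n(w, g) = 5 + w (n(w, g) = w + 5 = 5 + w)
(83 + n(-1, J(b(1))))**2 = (83 + (5 - 1))**2 = (83 + 4)**2 = 87**2 = 7569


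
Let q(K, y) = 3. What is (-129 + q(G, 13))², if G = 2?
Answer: 15876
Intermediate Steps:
(-129 + q(G, 13))² = (-129 + 3)² = (-126)² = 15876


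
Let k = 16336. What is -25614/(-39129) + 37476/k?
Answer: 157069059/53267612 ≈ 2.9487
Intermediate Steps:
-25614/(-39129) + 37476/k = -25614/(-39129) + 37476/16336 = -25614*(-1/39129) + 37476*(1/16336) = 8538/13043 + 9369/4084 = 157069059/53267612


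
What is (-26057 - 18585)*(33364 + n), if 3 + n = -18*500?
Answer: -1087523762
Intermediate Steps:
n = -9003 (n = -3 - 18*500 = -3 - 9000 = -9003)
(-26057 - 18585)*(33364 + n) = (-26057 - 18585)*(33364 - 9003) = -44642*24361 = -1087523762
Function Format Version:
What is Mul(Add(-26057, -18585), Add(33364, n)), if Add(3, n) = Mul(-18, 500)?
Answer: -1087523762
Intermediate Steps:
n = -9003 (n = Add(-3, Mul(-18, 500)) = Add(-3, -9000) = -9003)
Mul(Add(-26057, -18585), Add(33364, n)) = Mul(Add(-26057, -18585), Add(33364, -9003)) = Mul(-44642, 24361) = -1087523762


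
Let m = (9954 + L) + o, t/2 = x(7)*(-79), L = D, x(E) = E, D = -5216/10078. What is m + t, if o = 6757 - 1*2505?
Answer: 66008292/5039 ≈ 13099.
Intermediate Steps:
D = -2608/5039 (D = -5216*1/10078 = -2608/5039 ≈ -0.51756)
o = 4252 (o = 6757 - 2505 = 4252)
L = -2608/5039 ≈ -0.51756
t = -1106 (t = 2*(7*(-79)) = 2*(-553) = -1106)
m = 71581426/5039 (m = (9954 - 2608/5039) + 4252 = 50155598/5039 + 4252 = 71581426/5039 ≈ 14205.)
m + t = 71581426/5039 - 1106 = 66008292/5039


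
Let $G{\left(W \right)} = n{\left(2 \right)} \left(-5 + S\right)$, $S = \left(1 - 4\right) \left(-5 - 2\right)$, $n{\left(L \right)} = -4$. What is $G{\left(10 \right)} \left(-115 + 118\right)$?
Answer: $-192$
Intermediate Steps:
$S = 21$ ($S = \left(-3\right) \left(-7\right) = 21$)
$G{\left(W \right)} = -64$ ($G{\left(W \right)} = - 4 \left(-5 + 21\right) = \left(-4\right) 16 = -64$)
$G{\left(10 \right)} \left(-115 + 118\right) = - 64 \left(-115 + 118\right) = \left(-64\right) 3 = -192$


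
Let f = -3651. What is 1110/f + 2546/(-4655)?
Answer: -253728/298165 ≈ -0.85097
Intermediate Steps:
1110/f + 2546/(-4655) = 1110/(-3651) + 2546/(-4655) = 1110*(-1/3651) + 2546*(-1/4655) = -370/1217 - 134/245 = -253728/298165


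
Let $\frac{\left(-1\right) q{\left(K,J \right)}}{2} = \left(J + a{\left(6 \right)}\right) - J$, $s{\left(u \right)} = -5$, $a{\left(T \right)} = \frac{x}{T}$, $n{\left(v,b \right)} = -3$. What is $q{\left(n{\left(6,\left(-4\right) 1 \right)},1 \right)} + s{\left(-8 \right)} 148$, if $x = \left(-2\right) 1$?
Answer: $- \frac{2218}{3} \approx -739.33$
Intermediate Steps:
$x = -2$
$a{\left(T \right)} = - \frac{2}{T}$
$q{\left(K,J \right)} = \frac{2}{3}$ ($q{\left(K,J \right)} = - 2 \left(\left(J - \frac{2}{6}\right) - J\right) = - 2 \left(\left(J - \frac{1}{3}\right) - J\right) = - 2 \left(\left(- \frac{1}{3} + J\right) - J\right) = \left(-2\right) \left(- \frac{1}{3}\right) = \frac{2}{3}$)
$q{\left(n{\left(6,\left(-4\right) 1 \right)},1 \right)} + s{\left(-8 \right)} 148 = \frac{2}{3} - 740 = - \frac{2218}{3}$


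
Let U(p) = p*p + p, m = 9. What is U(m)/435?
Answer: 6/29 ≈ 0.20690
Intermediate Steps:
U(p) = p + p**2 (U(p) = p**2 + p = p + p**2)
U(m)/435 = (9*(1 + 9))/435 = (9*10)*(1/435) = 90*(1/435) = 6/29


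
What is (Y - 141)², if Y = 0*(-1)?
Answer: 19881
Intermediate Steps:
Y = 0
(Y - 141)² = (0 - 141)² = (-141)² = 19881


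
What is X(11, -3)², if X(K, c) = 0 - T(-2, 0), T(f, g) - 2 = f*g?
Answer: 4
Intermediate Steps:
T(f, g) = 2 + f*g
X(K, c) = -2 (X(K, c) = 0 - (2 - 2*0) = 0 - (2 + 0) = 0 - 1*2 = 0 - 2 = -2)
X(11, -3)² = (-2)² = 4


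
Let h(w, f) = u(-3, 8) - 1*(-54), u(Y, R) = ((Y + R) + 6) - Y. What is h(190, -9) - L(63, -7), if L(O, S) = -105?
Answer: 173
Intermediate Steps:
u(Y, R) = 6 + R (u(Y, R) = ((R + Y) + 6) - Y = (6 + R + Y) - Y = 6 + R)
h(w, f) = 68 (h(w, f) = (6 + 8) - 1*(-54) = 14 + 54 = 68)
h(190, -9) - L(63, -7) = 68 - 1*(-105) = 68 + 105 = 173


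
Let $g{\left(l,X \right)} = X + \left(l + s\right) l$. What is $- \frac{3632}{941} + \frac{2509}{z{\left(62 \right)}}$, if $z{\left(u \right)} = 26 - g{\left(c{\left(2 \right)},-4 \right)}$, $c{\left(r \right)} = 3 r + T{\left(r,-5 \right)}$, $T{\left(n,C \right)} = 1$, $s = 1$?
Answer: $- \frac{188877}{1882} \approx -100.36$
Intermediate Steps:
$c{\left(r \right)} = 1 + 3 r$ ($c{\left(r \right)} = 3 r + 1 = 1 + 3 r$)
$g{\left(l,X \right)} = X + l \left(1 + l\right)$ ($g{\left(l,X \right)} = X + \left(l + 1\right) l = X + \left(1 + l\right) l = X + l \left(1 + l\right)$)
$z{\left(u \right)} = -26$ ($z{\left(u \right)} = 26 - \left(-4 + \left(1 + 3 \cdot 2\right) + \left(1 + 3 \cdot 2\right)^{2}\right) = 26 - \left(-4 + \left(1 + 6\right) + \left(1 + 6\right)^{2}\right) = 26 - \left(-4 + 7 + 7^{2}\right) = 26 - \left(-4 + 7 + 49\right) = 26 - 52 = -26$)
$- \frac{3632}{941} + \frac{2509}{z{\left(62 \right)}} = - \frac{3632}{941} + \frac{2509}{-26} = \left(-3632\right) \frac{1}{941} + 2509 \left(- \frac{1}{26}\right) = - \frac{3632}{941} - \frac{193}{2} = - \frac{188877}{1882}$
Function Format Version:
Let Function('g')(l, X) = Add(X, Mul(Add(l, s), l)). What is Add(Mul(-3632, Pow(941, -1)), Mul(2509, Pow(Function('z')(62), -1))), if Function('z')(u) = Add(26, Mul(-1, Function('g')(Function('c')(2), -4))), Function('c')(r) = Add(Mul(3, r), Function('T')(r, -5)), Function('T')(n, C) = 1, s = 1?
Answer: Rational(-188877, 1882) ≈ -100.36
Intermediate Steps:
Function('c')(r) = Add(1, Mul(3, r)) (Function('c')(r) = Add(Mul(3, r), 1) = Add(1, Mul(3, r)))
Function('g')(l, X) = Add(X, Mul(l, Add(1, l))) (Function('g')(l, X) = Add(X, Mul(Add(l, 1), l)) = Add(X, Mul(Add(1, l), l)) = Add(X, Mul(l, Add(1, l))))
Function('z')(u) = -26 (Function('z')(u) = Add(26, Mul(-1, Add(-4, Add(1, Mul(3, 2)), Pow(Add(1, Mul(3, 2)), 2)))) = Add(26, Mul(-1, Add(-4, Add(1, 6), Pow(Add(1, 6), 2)))) = Add(26, Mul(-1, Add(-4, 7, Pow(7, 2)))) = Add(26, Mul(-1, Add(-4, 7, 49))) = Add(26, Mul(-1, 52)) = Add(26, -52) = -26)
Add(Mul(-3632, Pow(941, -1)), Mul(2509, Pow(Function('z')(62), -1))) = Add(Mul(-3632, Pow(941, -1)), Mul(2509, Pow(-26, -1))) = Add(Mul(-3632, Rational(1, 941)), Mul(2509, Rational(-1, 26))) = Add(Rational(-3632, 941), Rational(-193, 2)) = Rational(-188877, 1882)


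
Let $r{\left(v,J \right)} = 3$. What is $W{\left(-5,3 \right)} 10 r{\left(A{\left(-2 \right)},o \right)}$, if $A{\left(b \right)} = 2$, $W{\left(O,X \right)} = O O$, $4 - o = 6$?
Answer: $750$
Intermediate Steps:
$o = -2$ ($o = 4 - 6 = -2$)
$W{\left(O,X \right)} = O^{2}$
$W{\left(-5,3 \right)} 10 r{\left(A{\left(-2 \right)},o \right)} = \left(-5\right)^{2} \cdot 10 \cdot 3 = 25 \cdot 10 \cdot 3 = 250 \cdot 3 = 750$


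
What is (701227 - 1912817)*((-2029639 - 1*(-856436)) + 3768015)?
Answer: -3143848271080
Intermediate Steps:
(701227 - 1912817)*((-2029639 - 1*(-856436)) + 3768015) = -1211590*((-2029639 + 856436) + 3768015) = -1211590*(-1173203 + 3768015) = -1211590*2594812 = -3143848271080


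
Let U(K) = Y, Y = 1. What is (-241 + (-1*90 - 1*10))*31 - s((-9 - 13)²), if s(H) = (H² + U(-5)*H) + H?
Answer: -245795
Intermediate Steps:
U(K) = 1
s(H) = H² + 2*H (s(H) = (H² + 1*H) + H = (H² + H) + H = (H + H²) + H = H² + 2*H)
(-241 + (-1*90 - 1*10))*31 - s((-9 - 13)²) = (-241 + (-1*90 - 1*10))*31 - (-9 - 13)²*(2 + (-9 - 13)²) = (-241 + (-90 - 10))*31 - (-22)²*(2 + (-22)²) = (-241 - 100)*31 - 484*(2 + 484) = -341*31 - 484*486 = -10571 - 1*235224 = -10571 - 235224 = -245795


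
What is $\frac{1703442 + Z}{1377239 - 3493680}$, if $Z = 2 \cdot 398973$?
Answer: $- \frac{2501388}{2116441} \approx -1.1819$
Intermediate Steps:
$Z = 797946$
$\frac{1703442 + Z}{1377239 - 3493680} = \frac{1703442 + 797946}{1377239 - 3493680} = \frac{2501388}{-2116441} = 2501388 \left(- \frac{1}{2116441}\right) = - \frac{2501388}{2116441}$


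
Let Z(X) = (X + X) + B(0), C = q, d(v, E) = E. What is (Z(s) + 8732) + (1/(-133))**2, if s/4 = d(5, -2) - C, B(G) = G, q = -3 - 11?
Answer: 156158493/17689 ≈ 8828.0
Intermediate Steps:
q = -14
C = -14
s = 48 (s = 4*(-2 - 1*(-14)) = 4*(-2 + 14) = 4*12 = 48)
Z(X) = 2*X (Z(X) = (X + X) + 0 = 2*X + 0 = 2*X)
(Z(s) + 8732) + (1/(-133))**2 = (2*48 + 8732) + (1/(-133))**2 = (96 + 8732) + (-1/133)**2 = 8828 + 1/17689 = 156158493/17689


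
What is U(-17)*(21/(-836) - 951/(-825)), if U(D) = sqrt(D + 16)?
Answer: 23567*I/20900 ≈ 1.1276*I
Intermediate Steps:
U(D) = sqrt(16 + D)
U(-17)*(21/(-836) - 951/(-825)) = sqrt(16 - 17)*(21/(-836) - 951/(-825)) = sqrt(-1)*(21*(-1/836) - 951*(-1/825)) = I*(-21/836 + 317/275) = I*(23567/20900) = 23567*I/20900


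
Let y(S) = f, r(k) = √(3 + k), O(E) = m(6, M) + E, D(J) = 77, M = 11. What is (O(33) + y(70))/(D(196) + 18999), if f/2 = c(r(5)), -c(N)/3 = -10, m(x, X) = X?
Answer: 26/4769 ≈ 0.0054519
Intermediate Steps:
O(E) = 11 + E
c(N) = 30 (c(N) = -3*(-10) = 30)
f = 60 (f = 2*30 = 60)
y(S) = 60
(O(33) + y(70))/(D(196) + 18999) = ((11 + 33) + 60)/(77 + 18999) = (44 + 60)/19076 = 104*(1/19076) = 26/4769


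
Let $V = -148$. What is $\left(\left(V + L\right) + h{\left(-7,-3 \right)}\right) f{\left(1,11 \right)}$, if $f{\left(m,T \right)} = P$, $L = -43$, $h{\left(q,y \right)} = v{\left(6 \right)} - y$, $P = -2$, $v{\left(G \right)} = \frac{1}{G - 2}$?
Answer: $\frac{751}{2} \approx 375.5$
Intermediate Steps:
$v{\left(G \right)} = \frac{1}{-2 + G}$
$h{\left(q,y \right)} = \frac{1}{4} - y$ ($h{\left(q,y \right)} = \frac{1}{-2 + 6} - y = \frac{1}{4} - y$)
$f{\left(m,T \right)} = -2$
$\left(\left(V + L\right) + h{\left(-7,-3 \right)}\right) f{\left(1,11 \right)} = \left(\left(-148 - 43\right) + \left(\frac{1}{4} - -3\right)\right) \left(-2\right) = \left(-191 + \left(\frac{1}{4} + 3\right)\right) \left(-2\right) = \left(-191 + \frac{13}{4}\right) \left(-2\right) = \left(- \frac{751}{4}\right) \left(-2\right) = \frac{751}{2}$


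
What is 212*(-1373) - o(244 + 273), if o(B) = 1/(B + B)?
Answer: -300972585/1034 ≈ -2.9108e+5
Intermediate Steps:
o(B) = 1/(2*B)
212*(-1373) - o(244 + 273) = 212*(-1373) - 1/(2*(244 + 273)) = -291076 - 1/(2*517) = -291076 - 1*1/1034 = -291076 - 1/1034 = -300972585/1034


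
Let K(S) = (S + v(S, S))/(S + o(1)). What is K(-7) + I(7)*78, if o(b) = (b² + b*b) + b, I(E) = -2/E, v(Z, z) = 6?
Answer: -617/28 ≈ -22.036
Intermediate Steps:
o(b) = b + 2*b² (o(b) = (b² + b²) + b = 2*b² + b = b + 2*b²)
K(S) = (6 + S)/(3 + S) (K(S) = (S + 6)/(S + 1*(1 + 2*1)) = (6 + S)/(S + 1*(1 + 2)) = (6 + S)/(S + 1*3) = (6 + S)/(S + 3) = (6 + S)/(3 + S))
K(-7) + I(7)*78 = (6 - 7)/(3 - 7) - 2/7*78 = -1/(-4) - 2*⅐*78 = -¼*(-1) - 2/7*78 = ¼ - 156/7 = -617/28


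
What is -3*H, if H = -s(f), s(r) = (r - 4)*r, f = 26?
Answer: 1716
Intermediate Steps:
s(r) = r*(-4 + r) (s(r) = (-4 + r)*r = r*(-4 + r))
H = -572 (H = -26*(-4 + 26) = -26*22 = -1*572 = -572)
-3*H = -3*(-572) = 1716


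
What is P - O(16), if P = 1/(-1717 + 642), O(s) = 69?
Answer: -74176/1075 ≈ -69.001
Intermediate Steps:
P = -1/1075 (P = 1/(-1075) = -1/1075 ≈ -0.00093023)
P - O(16) = -1/1075 - 1*69 = -1/1075 - 69 = -74176/1075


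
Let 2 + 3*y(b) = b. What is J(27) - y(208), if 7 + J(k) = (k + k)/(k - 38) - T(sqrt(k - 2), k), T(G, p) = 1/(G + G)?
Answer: -26623/330 ≈ -80.676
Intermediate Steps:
T(G, p) = 1/(2*G)
y(b) = -2/3 + b/3
J(k) = -7 - 1/(2*sqrt(-2 + k)) + 2*k/(-38 + k) (J(k) = -7 + ((k + k)/(k - 38) - 1/(2*(sqrt(k - 2)))) = -7 + ((2*k)/(-38 + k) - 1/(2*(sqrt(-2 + k)))) = -7 + (2*k/(-38 + k) - 1/(2*sqrt(-2 + k))) = -7 + (-1/(2*sqrt(-2 + k)) + 2*k/(-38 + k)) = -7 - 1/(2*sqrt(-2 + k)) + 2*k/(-38 + k))
J(27) - y(208) = (38 - 1*27 + 2*sqrt(-2 + 27)*(266 - 5*27))/(2*(-38 + 27)*sqrt(-2 + 27)) - (-2/3 + (1/3)*208) = (1/2)*(38 - 27 + 2*sqrt(25)*(266 - 135))/(-11*sqrt(25)) - (-2/3 + 208/3) = (1/2)*(-1/11)*(1/5)*(38 - 27 + 2*5*131) - 1*206/3 = (1/2)*(-1/11)*(1/5)*(38 - 27 + 1310) - 206/3 = (1/2)*(-1/11)*(1/5)*1321 - 206/3 = -1321/110 - 206/3 = -26623/330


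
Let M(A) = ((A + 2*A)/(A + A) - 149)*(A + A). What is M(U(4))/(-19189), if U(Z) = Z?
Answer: 1180/19189 ≈ 0.061494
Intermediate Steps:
M(A) = -295*A (M(A) = ((3*A)/((2*A)) - 149)*(2*A) = ((3*A)*(1/(2*A)) - 149)*(2*A) = (3/2 - 149)*(2*A) = -295*A)
M(U(4))/(-19189) = -295*4/(-19189) = -1180*(-1/19189) = 1180/19189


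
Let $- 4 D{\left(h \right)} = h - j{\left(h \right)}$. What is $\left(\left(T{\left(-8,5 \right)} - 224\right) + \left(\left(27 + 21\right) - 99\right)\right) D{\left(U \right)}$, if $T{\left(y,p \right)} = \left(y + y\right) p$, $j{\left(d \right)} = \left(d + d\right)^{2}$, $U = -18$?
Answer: $- \frac{233235}{2} \approx -1.1662 \cdot 10^{5}$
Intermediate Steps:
$j{\left(d \right)} = 4 d^{2}$ ($j{\left(d \right)} = \left(2 d\right)^{2} = 4 d^{2}$)
$T{\left(y,p \right)} = 2 p y$ ($T{\left(y,p \right)} = 2 y p = 2 p y$)
$D{\left(h \right)} = h^{2} - \frac{h}{4}$ ($D{\left(h \right)} = - \frac{h - 4 h^{2}}{4} = h^{2} - \frac{h}{4}$)
$\left(\left(T{\left(-8,5 \right)} - 224\right) + \left(\left(27 + 21\right) - 99\right)\right) D{\left(U \right)} = \left(\left(2 \cdot 5 \left(-8\right) - 224\right) + \left(\left(27 + 21\right) - 99\right)\right) \left(- 18 \left(- \frac{1}{4} - 18\right)\right) = \left(\left(-80 - 224\right) + \left(48 - 99\right)\right) \left(\left(-18\right) \left(- \frac{73}{4}\right)\right) = \left(-304 - 51\right) \frac{657}{2} = \left(-355\right) \frac{657}{2} = - \frac{233235}{2}$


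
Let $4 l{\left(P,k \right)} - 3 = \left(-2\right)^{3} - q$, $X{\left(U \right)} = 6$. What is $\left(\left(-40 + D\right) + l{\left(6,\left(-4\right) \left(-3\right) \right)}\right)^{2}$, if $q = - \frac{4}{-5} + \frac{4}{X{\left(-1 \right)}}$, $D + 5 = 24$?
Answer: $\frac{1841449}{3600} \approx 511.51$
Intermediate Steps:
$D = 19$ ($D = -5 + 24 = 19$)
$q = \frac{22}{15}$ ($q = - \frac{4}{-5} + \frac{4}{6} = \left(-4\right) \left(- \frac{1}{5}\right) + 4 \cdot \frac{1}{6} = \frac{4}{5} + \frac{2}{3} = \frac{22}{15} \approx 1.4667$)
$l{\left(P,k \right)} = - \frac{97}{60}$ ($l{\left(P,k \right)} = \frac{3}{4} + \frac{\left(-2\right)^{3} - \frac{22}{15}}{4} = \frac{3}{4} + \frac{-8 - \frac{22}{15}}{4} = \frac{3}{4} + \frac{1}{4} \left(- \frac{142}{15}\right) = \frac{3}{4} - \frac{71}{30} = - \frac{97}{60}$)
$\left(\left(-40 + D\right) + l{\left(6,\left(-4\right) \left(-3\right) \right)}\right)^{2} = \left(\left(-40 + 19\right) - \frac{97}{60}\right)^{2} = \left(-21 - \frac{97}{60}\right)^{2} = \left(- \frac{1357}{60}\right)^{2} = \frac{1841449}{3600}$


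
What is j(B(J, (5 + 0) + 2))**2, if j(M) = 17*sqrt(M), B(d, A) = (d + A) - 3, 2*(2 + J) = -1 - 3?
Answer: 0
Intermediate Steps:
J = -4 (J = -2 + (-1 - 3)/2 = -2 + (1/2)*(-4) = -2 - 2 = -4)
B(d, A) = -3 + A + d (B(d, A) = (A + d) - 3 = -3 + A + d)
j(B(J, (5 + 0) + 2))**2 = (17*sqrt(-3 + ((5 + 0) + 2) - 4))**2 = (17*sqrt(-3 + (5 + 2) - 4))**2 = (17*sqrt(-3 + 7 - 4))**2 = (17*sqrt(0))**2 = (17*0)**2 = 0**2 = 0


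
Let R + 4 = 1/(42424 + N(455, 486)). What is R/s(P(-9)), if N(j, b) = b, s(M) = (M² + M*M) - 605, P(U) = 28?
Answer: -19071/4591370 ≈ -0.0041537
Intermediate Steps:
s(M) = -605 + 2*M² (s(M) = (M² + M²) - 605 = 2*M² - 605 = -605 + 2*M²)
R = -171639/42910 (R = -4 + 1/(42424 + 486) = -4 + 1/42910 = -171639/42910 ≈ -4.0000)
R/s(P(-9)) = -171639/(42910*(-605 + 2*28²)) = -171639/(42910*(-605 + 2*784)) = -171639/(42910*(-605 + 1568)) = -171639/42910/963 = -171639/42910*1/963 = -19071/4591370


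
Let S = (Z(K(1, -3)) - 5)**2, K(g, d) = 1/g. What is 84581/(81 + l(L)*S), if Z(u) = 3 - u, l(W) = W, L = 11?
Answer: 84581/180 ≈ 469.89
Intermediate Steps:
S = 9 (S = ((3 - 1/1) - 5)**2 = ((3 - 1*1) - 5)**2 = ((3 - 1) - 5)**2 = (2 - 5)**2 = (-3)**2 = 9)
84581/(81 + l(L)*S) = 84581/(81 + 11*9) = 84581/(81 + 99) = 84581/180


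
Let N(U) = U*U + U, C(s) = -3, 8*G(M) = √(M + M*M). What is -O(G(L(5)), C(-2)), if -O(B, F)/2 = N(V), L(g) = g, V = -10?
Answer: 180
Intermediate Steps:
G(M) = √(M + M²)/8 (G(M) = √(M + M*M)/8 = √(M + M²)/8)
N(U) = U + U² (N(U) = U² + U = U + U²)
O(B, F) = -180 (O(B, F) = -(-20)*(1 - 10) = -(-20)*(-9) = -2*90 = -180)
-O(G(L(5)), C(-2)) = -1*(-180) = 180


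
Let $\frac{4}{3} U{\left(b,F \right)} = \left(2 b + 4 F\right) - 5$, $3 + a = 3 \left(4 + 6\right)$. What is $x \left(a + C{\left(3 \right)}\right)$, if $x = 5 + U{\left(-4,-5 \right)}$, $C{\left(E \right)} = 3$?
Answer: $- \frac{1185}{2} \approx -592.5$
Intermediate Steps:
$a = 27$ ($a = -3 + 3 \left(4 + 6\right) = -3 + 3 \cdot 10 = -3 + 30 = 27$)
$U{\left(b,F \right)} = - \frac{15}{4} + 3 F + \frac{3 b}{2}$ ($U{\left(b,F \right)} = \frac{3 \left(\left(2 b + 4 F\right) - 5\right)}{4} = \frac{3 \left(-5 + 2 b + 4 F\right)}{4} = - \frac{15}{4} + 3 F + \frac{3 b}{2}$)
$x = - \frac{79}{4}$ ($x = 5 + \left(- \frac{15}{4} + 3 \left(-5\right) + \frac{3}{2} \left(-4\right)\right) = 5 - \frac{99}{4} = - \frac{79}{4} \approx -19.75$)
$x \left(a + C{\left(3 \right)}\right) = - \frac{79 \left(27 + 3\right)}{4} = \left(- \frac{79}{4}\right) 30 = - \frac{1185}{2}$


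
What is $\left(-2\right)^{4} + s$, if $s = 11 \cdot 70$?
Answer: $786$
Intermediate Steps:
$s = 770$
$\left(-2\right)^{4} + s = \left(-2\right)^{4} + 770 = 16 + 770 = 786$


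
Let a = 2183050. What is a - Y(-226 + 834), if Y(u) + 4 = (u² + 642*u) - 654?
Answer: 1423708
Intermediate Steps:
Y(u) = -658 + u² + 642*u (Y(u) = -4 + ((u² + 642*u) - 654) = -4 + (-654 + u² + 642*u) = -658 + u² + 642*u)
a - Y(-226 + 834) = 2183050 - (-658 + (-226 + 834)² + 642*(-226 + 834)) = 2183050 - (-658 + 608² + 642*608) = 2183050 - (-658 + 369664 + 390336) = 2183050 - 1*759342 = 2183050 - 759342 = 1423708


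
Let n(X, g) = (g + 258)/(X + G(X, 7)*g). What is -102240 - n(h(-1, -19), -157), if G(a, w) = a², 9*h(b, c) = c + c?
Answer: -23213583819/227050 ≈ -1.0224e+5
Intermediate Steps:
h(b, c) = 2*c/9 (h(b, c) = (c + c)/9 = (2*c)/9 = 2*c/9)
n(X, g) = (258 + g)/(X + g*X²) (n(X, g) = (g + 258)/(X + X²*g) = (258 + g)/(X + g*X²))
-102240 - n(h(-1, -19), -157) = -102240 - (258 - 157)/(((2/9)*(-19))*(1 + ((2/9)*(-19))*(-157))) = -102240 - 101/((-38/9)*(1 - 38/9*(-157))) = -102240 - (-9)*101/(38*(1 + 5966/9)) = -102240 - (-9)*101/(38*5975/9) = -102240 - (-9)*9*101/(38*5975) = -102240 - 1*(-8181/227050) = -102240 + 8181/227050 = -23213583819/227050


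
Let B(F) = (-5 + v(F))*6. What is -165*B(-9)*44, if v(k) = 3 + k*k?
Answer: -3441240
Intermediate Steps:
v(k) = 3 + k²
B(F) = -12 + 6*F² (B(F) = (-5 + (3 + F²))*6 = (-2 + F²)*6 = -12 + 6*F²)
-165*B(-9)*44 = -165*(-12 + 6*(-9)²)*44 = -165*(-12 + 6*81)*44 = -165*(-12 + 486)*44 = -165*474*44 = -78210*44 = -3441240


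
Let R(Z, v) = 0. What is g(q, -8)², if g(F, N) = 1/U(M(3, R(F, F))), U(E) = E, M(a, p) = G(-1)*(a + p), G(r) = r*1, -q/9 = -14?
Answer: ⅑ ≈ 0.11111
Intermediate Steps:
q = 126 (q = -9*(-14) = 126)
G(r) = r
M(a, p) = -a - p (M(a, p) = -(a + p) = -a - p)
g(F, N) = -⅓ (g(F, N) = 1/(-1*3 - 1*0) = 1/(-3 + 0) = 1/(-3) = -⅓)
g(q, -8)² = (-⅓)² = ⅑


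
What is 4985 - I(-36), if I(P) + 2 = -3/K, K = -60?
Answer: 99739/20 ≈ 4987.0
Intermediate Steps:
I(P) = -39/20 (I(P) = -2 - 3/(-60) = -2 - 3*(-1/60) = -2 + 1/20 = -39/20)
4985 - I(-36) = 4985 - 1*(-39/20) = 4985 + 39/20 = 99739/20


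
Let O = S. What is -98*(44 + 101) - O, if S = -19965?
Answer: 5755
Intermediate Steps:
O = -19965
-98*(44 + 101) - O = -98*(44 + 101) - 1*(-19965) = -98*145 + 19965 = -14210 + 19965 = 5755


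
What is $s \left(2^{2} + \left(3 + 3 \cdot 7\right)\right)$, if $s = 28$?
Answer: $784$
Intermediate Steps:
$s \left(2^{2} + \left(3 + 3 \cdot 7\right)\right) = 28 \left(2^{2} + \left(3 + 3 \cdot 7\right)\right) = 28 \left(4 + \left(3 + 21\right)\right) = 28 \left(4 + 24\right) = 28 \cdot 28 = 784$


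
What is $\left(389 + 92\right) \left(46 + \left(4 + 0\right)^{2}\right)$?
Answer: $29822$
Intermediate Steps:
$\left(389 + 92\right) \left(46 + \left(4 + 0\right)^{2}\right) = 481 \left(46 + 4^{2}\right) = 481 \left(46 + 16\right) = 481 \cdot 62 = 29822$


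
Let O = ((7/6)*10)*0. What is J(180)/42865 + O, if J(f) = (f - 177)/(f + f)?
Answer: 1/5143800 ≈ 1.9441e-7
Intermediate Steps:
O = 0 (O = ((7*(⅙))*10)*0 = ((7/6)*10)*0 = (35/3)*0 = 0)
J(f) = (-177 + f)/(2*f) (J(f) = (-177 + f)/((2*f)) = (-177 + f)*(1/(2*f)) = (-177 + f)/(2*f))
J(180)/42865 + O = ((½)*(-177 + 180)/180)/42865 + 0 = ((½)*(1/180)*3)*(1/42865) + 0 = (1/120)*(1/42865) + 0 = 1/5143800 + 0 = 1/5143800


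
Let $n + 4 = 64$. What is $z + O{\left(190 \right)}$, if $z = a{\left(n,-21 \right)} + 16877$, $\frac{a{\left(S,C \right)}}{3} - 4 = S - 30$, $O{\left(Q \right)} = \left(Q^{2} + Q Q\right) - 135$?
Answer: $89044$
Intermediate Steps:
$n = 60$ ($n = -4 + 64 = 60$)
$O{\left(Q \right)} = -135 + 2 Q^{2}$ ($O{\left(Q \right)} = \left(Q^{2} + Q^{2}\right) - 135 = 2 Q^{2} - 135 = -135 + 2 Q^{2}$)
$a{\left(S,C \right)} = -78 + 3 S$ ($a{\left(S,C \right)} = 12 + 3 \left(S - 30\right) = 12 + 3 \left(-30 + S\right) = 12 + \left(-90 + 3 S\right) = -78 + 3 S$)
$z = 16979$ ($z = \left(-78 + 3 \cdot 60\right) + 16877 = \left(-78 + 180\right) + 16877 = 102 + 16877 = 16979$)
$z + O{\left(190 \right)} = 16979 - \left(135 - 2 \cdot 190^{2}\right) = 16979 + \left(-135 + 2 \cdot 36100\right) = 16979 + \left(-135 + 72200\right) = 16979 + 72065 = 89044$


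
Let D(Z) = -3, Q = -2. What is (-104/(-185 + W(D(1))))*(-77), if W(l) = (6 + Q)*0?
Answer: -8008/185 ≈ -43.286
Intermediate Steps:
W(l) = 0 (W(l) = (6 - 2)*0 = 4*0 = 0)
(-104/(-185 + W(D(1))))*(-77) = (-104/(-185 + 0))*(-77) = (-104/(-185))*(-77) = -1/185*(-104)*(-77) = (104/185)*(-77) = -8008/185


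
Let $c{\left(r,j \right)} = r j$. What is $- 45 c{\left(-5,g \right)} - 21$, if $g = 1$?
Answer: $204$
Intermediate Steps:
$c{\left(r,j \right)} = j r$
$- 45 c{\left(-5,g \right)} - 21 = - 45 \cdot 1 \left(-5\right) - 21 = \left(-45\right) \left(-5\right) - 21 = 225 - 21 = 204$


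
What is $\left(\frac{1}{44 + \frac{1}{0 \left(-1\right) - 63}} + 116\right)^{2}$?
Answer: $\frac{103361607001}{7678441} \approx 13461.0$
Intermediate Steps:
$\left(\frac{1}{44 + \frac{1}{0 \left(-1\right) - 63}} + 116\right)^{2} = \left(\frac{1}{44 + \frac{1}{0 - 63}} + 116\right)^{2} = \left(\frac{1}{44 + \frac{1}{-63}} + 116\right)^{2} = \left(\frac{1}{44 - \frac{1}{63}} + 116\right)^{2} = \left(\frac{1}{\frac{2771}{63}} + 116\right)^{2} = \left(\frac{63}{2771} + 116\right)^{2} = \left(\frac{321499}{2771}\right)^{2} = \frac{103361607001}{7678441}$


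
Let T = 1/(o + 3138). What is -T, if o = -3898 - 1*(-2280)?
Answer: -1/1520 ≈ -0.00065789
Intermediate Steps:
o = -1618 (o = -3898 + 2280 = -1618)
T = 1/1520 (T = 1/(-1618 + 3138) = 1/1520 ≈ 0.00065789)
-T = -1*1/1520 = -1/1520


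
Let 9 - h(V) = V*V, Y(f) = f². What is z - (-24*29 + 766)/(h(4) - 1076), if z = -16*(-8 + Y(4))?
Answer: -138554/1083 ≈ -127.94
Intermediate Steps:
h(V) = 9 - V² (h(V) = 9 - V*V = 9 - V²)
z = -128 (z = -16*(-8 + 4²) = -16*(-8 + 16) = -16*8 = -128)
z - (-24*29 + 766)/(h(4) - 1076) = -128 - (-24*29 + 766)/((9 - 1*4²) - 1076) = -128 - (-696 + 766)/((9 - 1*16) - 1076) = -128 - 70/((9 - 16) - 1076) = -128 - 70/(-7 - 1076) = -128 - 70/(-1083) = -128 - 70*(-1)/1083 = -128 - 1*(-70/1083) = -128 + 70/1083 = -138554/1083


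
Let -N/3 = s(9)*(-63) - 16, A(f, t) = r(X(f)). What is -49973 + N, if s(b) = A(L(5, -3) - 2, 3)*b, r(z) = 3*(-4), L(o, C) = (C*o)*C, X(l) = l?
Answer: -70337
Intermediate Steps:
L(o, C) = o*C**2
r(z) = -12
A(f, t) = -12
s(b) = -12*b
N = -20364 (N = -3*(-12*9*(-63) - 16) = -3*(-108*(-63) - 16) = -3*(6804 - 16) = -3*6788 = -20364)
-49973 + N = -49973 - 20364 = -70337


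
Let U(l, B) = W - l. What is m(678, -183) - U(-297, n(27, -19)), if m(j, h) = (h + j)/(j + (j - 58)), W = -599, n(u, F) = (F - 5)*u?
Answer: 35681/118 ≈ 302.38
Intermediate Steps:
n(u, F) = u*(-5 + F) (n(u, F) = (-5 + F)*u = u*(-5 + F))
m(j, h) = (h + j)/(-58 + 2*j) (m(j, h) = (h + j)/(j + (-58 + j)) = (h + j)/(-58 + 2*j))
U(l, B) = -599 - l
m(678, -183) - U(-297, n(27, -19)) = (-183 + 678)/(2*(-29 + 678)) - (-599 - 1*(-297)) = (1/2)*495/649 - (-599 + 297) = (1/2)*(1/649)*495 - 1*(-302) = 45/118 + 302 = 35681/118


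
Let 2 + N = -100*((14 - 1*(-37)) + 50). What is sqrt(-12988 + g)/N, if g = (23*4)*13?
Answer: -2*I*sqrt(737)/5051 ≈ -0.010749*I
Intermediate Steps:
g = 1196 (g = 92*13 = 1196)
N = -10102 (N = -2 - 100*((14 - 1*(-37)) + 50) = -2 - 100*((14 + 37) + 50) = -2 - 100*(51 + 50) = -2 - 100*101 = -2 - 10100 = -10102)
sqrt(-12988 + g)/N = sqrt(-12988 + 1196)/(-10102) = sqrt(-11792)*(-1/10102) = (4*I*sqrt(737))*(-1/10102) = -2*I*sqrt(737)/5051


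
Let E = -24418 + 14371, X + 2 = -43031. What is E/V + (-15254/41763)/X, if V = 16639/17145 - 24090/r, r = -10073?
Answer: -3118358457187576259567/1043496652820696763 ≈ -2988.4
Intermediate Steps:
X = -43033 (X = -2 - 43031 = -43033)
V = 580627697/172701585 (V = 16639/17145 - 24090/(-10073) = 16639*(1/17145) - 24090*(-1/10073) = 16639/17145 + 24090/10073 = 580627697/172701585 ≈ 3.3620)
E = -10047
E/V + (-15254/41763)/X = -10047/580627697/172701585 - 15254/41763/(-43033) = -10047*172701585/580627697 - 15254*1/41763*(-1/43033) = -1735132824495/580627697 - 15254/41763*(-1/43033) = -1735132824495/580627697 + 15254/1797187179 = -3118358457187576259567/1043496652820696763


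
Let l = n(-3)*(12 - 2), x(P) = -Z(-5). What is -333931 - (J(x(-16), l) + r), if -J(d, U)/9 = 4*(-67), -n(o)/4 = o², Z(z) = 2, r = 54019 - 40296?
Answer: -350066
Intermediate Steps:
r = 13723
x(P) = -2 (x(P) = -1*2 = -2)
n(o) = -4*o²
l = -360 (l = (-4*(-3)²)*(12 - 2) = -4*9*10 = -36*10 = -360)
J(d, U) = 2412 (J(d, U) = -36*(-67) = -9*(-268) = 2412)
-333931 - (J(x(-16), l) + r) = -333931 - (2412 + 13723) = -333931 - 1*16135 = -333931 - 16135 = -350066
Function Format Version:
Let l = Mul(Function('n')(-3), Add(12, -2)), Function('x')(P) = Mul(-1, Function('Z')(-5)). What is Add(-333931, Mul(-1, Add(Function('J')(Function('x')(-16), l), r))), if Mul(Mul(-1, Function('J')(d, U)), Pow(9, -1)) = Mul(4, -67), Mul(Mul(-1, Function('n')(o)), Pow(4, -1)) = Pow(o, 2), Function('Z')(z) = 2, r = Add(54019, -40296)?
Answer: -350066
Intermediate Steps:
r = 13723
Function('x')(P) = -2 (Function('x')(P) = Mul(-1, 2) = -2)
Function('n')(o) = Mul(-4, Pow(o, 2))
l = -360 (l = Mul(Mul(-4, Pow(-3, 2)), Add(12, -2)) = Mul(Mul(-4, 9), 10) = Mul(-36, 10) = -360)
Function('J')(d, U) = 2412 (Function('J')(d, U) = Mul(-9, Mul(4, -67)) = Mul(-9, -268) = 2412)
Add(-333931, Mul(-1, Add(Function('J')(Function('x')(-16), l), r))) = Add(-333931, Mul(-1, Add(2412, 13723))) = Add(-333931, Mul(-1, 16135)) = Add(-333931, -16135) = -350066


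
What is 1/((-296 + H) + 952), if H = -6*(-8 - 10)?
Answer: 1/764 ≈ 0.0013089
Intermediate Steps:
H = 108 (H = -6*(-18) = 108)
1/((-296 + H) + 952) = 1/((-296 + 108) + 952) = 1/(-188 + 952) = 1/764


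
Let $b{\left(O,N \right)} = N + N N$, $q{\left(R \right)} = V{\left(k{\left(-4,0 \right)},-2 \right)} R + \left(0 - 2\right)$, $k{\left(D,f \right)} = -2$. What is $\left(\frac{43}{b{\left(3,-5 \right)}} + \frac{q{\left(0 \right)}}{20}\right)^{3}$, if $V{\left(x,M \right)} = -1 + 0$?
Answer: $\frac{68921}{8000} \approx 8.6151$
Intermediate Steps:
$V{\left(x,M \right)} = -1$
$q{\left(R \right)} = -2 - R$ ($q{\left(R \right)} = - R + \left(0 - 2\right) = - R - 2 = -2 - R$)
$b{\left(O,N \right)} = N + N^{2}$
$\left(\frac{43}{b{\left(3,-5 \right)}} + \frac{q{\left(0 \right)}}{20}\right)^{3} = \left(\frac{43}{\left(-5\right) \left(1 - 5\right)} + \frac{-2 - 0}{20}\right)^{3} = \left(\frac{43}{\left(-5\right) \left(-4\right)} + \left(-2 + 0\right) \frac{1}{20}\right)^{3} = \left(\frac{43}{20} - \frac{1}{10}\right)^{3} = \left(\frac{41}{20}\right)^{3} = \frac{68921}{8000}$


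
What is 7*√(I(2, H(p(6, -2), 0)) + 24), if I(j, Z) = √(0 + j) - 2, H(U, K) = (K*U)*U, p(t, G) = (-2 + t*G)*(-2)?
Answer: 7*√(22 + √2) ≈ 33.872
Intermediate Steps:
p(t, G) = 4 - 2*G*t (p(t, G) = (-2 + G*t)*(-2) = 4 - 2*G*t)
H(U, K) = K*U²
I(j, Z) = -2 + √j (I(j, Z) = √j - 2 = -2 + √j)
7*√(I(2, H(p(6, -2), 0)) + 24) = 7*√((-2 + √2) + 24) = 7*√(22 + √2)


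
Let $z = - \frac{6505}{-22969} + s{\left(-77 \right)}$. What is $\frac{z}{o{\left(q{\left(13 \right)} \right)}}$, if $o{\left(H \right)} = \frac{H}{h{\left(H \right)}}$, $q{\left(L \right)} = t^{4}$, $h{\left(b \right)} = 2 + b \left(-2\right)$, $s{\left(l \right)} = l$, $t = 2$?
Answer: $\frac{6607905}{45938} \approx 143.84$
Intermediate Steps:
$h{\left(b \right)} = 2 - 2 b$
$q{\left(L \right)} = 16$ ($q{\left(L \right)} = 2^{4} = 16$)
$z = - \frac{1762108}{22969}$ ($z = - \frac{6505}{-22969} - 77 = \left(-6505\right) \left(- \frac{1}{22969}\right) - 77 = \frac{6505}{22969} - 77 = - \frac{1762108}{22969} \approx -76.717$)
$o{\left(H \right)} = \frac{H}{2 - 2 H}$
$\frac{z}{o{\left(q{\left(13 \right)} \right)}} = - \frac{1762108}{22969 \left(\left(-1\right) 16 \frac{1}{-2 + 2 \cdot 16}\right)} = - \frac{1762108}{22969 \left(\left(-1\right) 16 \frac{1}{-2 + 32}\right)} = - \frac{1762108}{22969 \left(\left(-1\right) 16 \cdot \frac{1}{30}\right)} = - \frac{1762108}{22969 \left(- \frac{8}{15}\right)} = \left(- \frac{1762108}{22969}\right) \left(- \frac{15}{8}\right) = \frac{6607905}{45938}$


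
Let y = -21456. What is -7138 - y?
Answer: 14318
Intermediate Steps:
-7138 - y = -7138 - 1*(-21456) = -7138 + 21456 = 14318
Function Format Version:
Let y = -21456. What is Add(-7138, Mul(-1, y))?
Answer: 14318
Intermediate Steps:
Add(-7138, Mul(-1, y)) = Add(-7138, Mul(-1, -21456)) = Add(-7138, 21456) = 14318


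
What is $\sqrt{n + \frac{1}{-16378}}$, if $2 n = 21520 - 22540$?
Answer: $\frac{i \sqrt{136801847218}}{16378} \approx 22.583 i$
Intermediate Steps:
$n = -510$ ($n = \frac{21520 - 22540}{2} = \frac{1}{2} \left(-1020\right) = -510$)
$\sqrt{n + \frac{1}{-16378}} = \sqrt{-510 + \frac{1}{-16378}} = \sqrt{-510 - \frac{1}{16378}} = \sqrt{- \frac{8352781}{16378}} = \frac{i \sqrt{136801847218}}{16378}$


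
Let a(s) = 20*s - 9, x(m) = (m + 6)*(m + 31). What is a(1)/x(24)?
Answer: 1/150 ≈ 0.0066667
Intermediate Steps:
x(m) = (6 + m)*(31 + m)
a(s) = -9 + 20*s
a(1)/x(24) = (-9 + 20*1)/(186 + 24**2 + 37*24) = (-9 + 20)/(186 + 576 + 888) = 11/1650 = 11*(1/1650) = 1/150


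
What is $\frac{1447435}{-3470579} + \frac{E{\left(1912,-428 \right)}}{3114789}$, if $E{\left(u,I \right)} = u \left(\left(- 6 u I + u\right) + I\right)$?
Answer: $\frac{32586963171635785}{10810121292831} \approx 3014.5$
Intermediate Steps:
$E{\left(u,I \right)} = u \left(I + u - 6 I u\right)$ ($E{\left(u,I \right)} = u \left(\left(- 6 I u + u\right) + I\right) = u \left(\left(u - 6 I u\right) + I\right) = u \left(I + u - 6 I u\right)$)
$\frac{1447435}{-3470579} + \frac{E{\left(1912,-428 \right)}}{3114789} = \frac{1447435}{-3470579} + \frac{1912 \left(-428 + 1912 - \left(-2568\right) 1912\right)}{3114789} = 1447435 \left(- \frac{1}{3470579}\right) + 1912 \left(-428 + 1912 + 4910016\right) \frac{1}{3114789} = - \frac{1447435}{3470579} + 1912 \cdot 4911500 \cdot \frac{1}{3114789} = - \frac{1447435}{3470579} + 9390788000 \cdot \frac{1}{3114789} = - \frac{1447435}{3470579} + \frac{9390788000}{3114789} = \frac{32586963171635785}{10810121292831}$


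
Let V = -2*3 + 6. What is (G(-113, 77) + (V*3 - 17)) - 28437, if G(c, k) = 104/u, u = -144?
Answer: -512185/18 ≈ -28455.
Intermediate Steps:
G(c, k) = -13/18 (G(c, k) = 104/(-144) = 104*(-1/144) = -13/18)
V = 0 (V = -6 + 6 = 0)
(G(-113, 77) + (V*3 - 17)) - 28437 = (-13/18 + (0*3 - 17)) - 28437 = (-13/18 + (0 - 17)) - 28437 = (-13/18 - 17) - 28437 = -319/18 - 28437 = -512185/18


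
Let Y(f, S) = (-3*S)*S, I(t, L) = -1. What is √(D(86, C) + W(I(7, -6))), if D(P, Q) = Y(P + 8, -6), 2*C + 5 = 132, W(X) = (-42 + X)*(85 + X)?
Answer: 2*I*√930 ≈ 60.992*I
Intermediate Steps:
C = 127/2 (C = -5/2 + (½)*132 = -5/2 + 66 = 127/2 ≈ 63.500)
Y(f, S) = -3*S²
D(P, Q) = -108 (D(P, Q) = -3*(-6)² = -3*36 = -108)
√(D(86, C) + W(I(7, -6))) = √(-108 + (-3570 + (-1)² + 43*(-1))) = √(-108 + (-3570 + 1 - 43)) = √(-108 - 3612) = √(-3720) = 2*I*√930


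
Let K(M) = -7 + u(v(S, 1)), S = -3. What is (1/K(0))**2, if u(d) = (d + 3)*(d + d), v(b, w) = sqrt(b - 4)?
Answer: I/(63*(3*I + 4*sqrt(7))) ≈ 0.00039355 + 0.0013883*I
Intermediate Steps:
v(b, w) = sqrt(-4 + b)
u(d) = 2*d*(3 + d) (u(d) = (3 + d)*(2*d) = 2*d*(3 + d))
K(M) = -7 + 2*I*sqrt(7)*(3 + I*sqrt(7)) (K(M) = -7 + 2*sqrt(-4 - 3)*(3 + sqrt(-4 - 3)) = -7 + 2*sqrt(-7)*(3 + sqrt(-7)) = -7 + 2*(I*sqrt(7))*(3 + I*sqrt(7)) = -7 + 2*I*sqrt(7)*(3 + I*sqrt(7)))
(1/K(0))**2 = (1/(-21 + 6*I*sqrt(7)))**2 = (-21 + 6*I*sqrt(7))**(-2)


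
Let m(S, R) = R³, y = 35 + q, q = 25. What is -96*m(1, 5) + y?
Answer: -11940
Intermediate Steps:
y = 60 (y = 35 + 25 = 60)
-96*m(1, 5) + y = -96*5³ + 60 = -96*125 + 60 = -12000 + 60 = -11940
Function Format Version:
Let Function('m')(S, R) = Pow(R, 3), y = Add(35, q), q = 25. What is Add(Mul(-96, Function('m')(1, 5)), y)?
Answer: -11940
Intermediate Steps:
y = 60 (y = Add(35, 25) = 60)
Add(Mul(-96, Function('m')(1, 5)), y) = Add(Mul(-96, Pow(5, 3)), 60) = Add(Mul(-96, 125), 60) = Add(-12000, 60) = -11940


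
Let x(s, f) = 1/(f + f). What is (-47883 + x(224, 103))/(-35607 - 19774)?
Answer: 9863897/11408486 ≈ 0.86461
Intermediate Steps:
x(s, f) = 1/(2*f)
(-47883 + x(224, 103))/(-35607 - 19774) = (-47883 + (½)/103)/(-35607 - 19774) = (-47883 + (½)*(1/103))/(-55381) = (-47883 + 1/206)*(-1/55381) = -9863897/206*(-1/55381) = 9863897/11408486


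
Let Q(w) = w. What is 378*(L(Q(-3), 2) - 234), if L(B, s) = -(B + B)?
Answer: -86184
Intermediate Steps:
L(B, s) = -2*B
378*(L(Q(-3), 2) - 234) = 378*(-2*(-3) - 234) = 378*(6 - 234) = 378*(-228) = -86184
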